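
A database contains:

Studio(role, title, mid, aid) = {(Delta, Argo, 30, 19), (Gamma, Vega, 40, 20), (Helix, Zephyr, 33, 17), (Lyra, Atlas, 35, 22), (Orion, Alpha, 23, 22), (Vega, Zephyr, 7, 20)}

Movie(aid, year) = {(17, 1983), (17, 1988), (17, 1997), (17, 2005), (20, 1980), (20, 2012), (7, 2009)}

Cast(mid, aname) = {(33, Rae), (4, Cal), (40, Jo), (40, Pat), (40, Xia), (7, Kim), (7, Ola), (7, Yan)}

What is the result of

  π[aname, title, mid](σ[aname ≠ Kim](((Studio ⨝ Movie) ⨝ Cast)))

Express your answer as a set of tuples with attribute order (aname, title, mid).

{(Jo, Vega, 40), (Ola, Zephyr, 7), (Pat, Vega, 40), (Rae, Zephyr, 33), (Xia, Vega, 40), (Yan, Zephyr, 7)}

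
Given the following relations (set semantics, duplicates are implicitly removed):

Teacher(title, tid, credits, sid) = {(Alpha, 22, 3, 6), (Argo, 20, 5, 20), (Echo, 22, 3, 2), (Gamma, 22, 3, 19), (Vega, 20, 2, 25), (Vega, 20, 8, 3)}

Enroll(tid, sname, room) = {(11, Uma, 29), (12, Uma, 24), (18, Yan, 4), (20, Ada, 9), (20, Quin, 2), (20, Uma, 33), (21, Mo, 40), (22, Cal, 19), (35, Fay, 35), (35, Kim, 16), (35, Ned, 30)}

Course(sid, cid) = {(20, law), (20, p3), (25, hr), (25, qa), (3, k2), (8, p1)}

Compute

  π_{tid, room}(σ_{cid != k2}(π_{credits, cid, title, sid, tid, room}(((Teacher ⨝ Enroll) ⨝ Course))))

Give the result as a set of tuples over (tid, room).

{(20, 2), (20, 33), (20, 9)}

Natural join on tid: {(Alpha, 22, 3, 6, Cal, 19), (Argo, 20, 5, 20, Ada, 9), (Argo, 20, 5, 20, Quin, 2), (Argo, 20, 5, 20, Uma, 33), (Echo, 22, 3, 2, Cal, 19), (Gamma, 22, 3, 19, Cal, 19), (Vega, 20, 2, 25, Ada, 9), (Vega, 20, 2, 25, Quin, 2), (Vega, 20, 2, 25, Uma, 33), (Vega, 20, 8, 3, Ada, 9), (Vega, 20, 8, 3, Quin, 2), (Vega, 20, 8, 3, Uma, 33)}
Natural join on sid: {(Argo, 20, 5, 20, Ada, 9, law), (Argo, 20, 5, 20, Ada, 9, p3), (Argo, 20, 5, 20, Quin, 2, law), (Argo, 20, 5, 20, Quin, 2, p3), (Argo, 20, 5, 20, Uma, 33, law), (Argo, 20, 5, 20, Uma, 33, p3), (Vega, 20, 2, 25, Ada, 9, hr), (Vega, 20, 2, 25, Ada, 9, qa), (Vega, 20, 2, 25, Quin, 2, hr), (Vega, 20, 2, 25, Quin, 2, qa), (Vega, 20, 2, 25, Uma, 33, hr), (Vega, 20, 2, 25, Uma, 33, qa), (Vega, 20, 8, 3, Ada, 9, k2), (Vega, 20, 8, 3, Quin, 2, k2), (Vega, 20, 8, 3, Uma, 33, k2)}
Projecting to credits, cid, title, sid, tid, room: {(2, hr, Vega, 25, 20, 2), (2, hr, Vega, 25, 20, 33), (2, hr, Vega, 25, 20, 9), (2, qa, Vega, 25, 20, 2), (2, qa, Vega, 25, 20, 33), (2, qa, Vega, 25, 20, 9), (5, law, Argo, 20, 20, 2), (5, law, Argo, 20, 20, 33), (5, law, Argo, 20, 20, 9), (5, p3, Argo, 20, 20, 2), (5, p3, Argo, 20, 20, 33), (5, p3, Argo, 20, 20, 9), (8, k2, Vega, 3, 20, 2), (8, k2, Vega, 3, 20, 33), (8, k2, Vega, 3, 20, 9)}
Selection cid != k2: {(2, hr, Vega, 25, 20, 2), (2, hr, Vega, 25, 20, 33), (2, hr, Vega, 25, 20, 9), (2, qa, Vega, 25, 20, 2), (2, qa, Vega, 25, 20, 33), (2, qa, Vega, 25, 20, 9), (5, law, Argo, 20, 20, 2), (5, law, Argo, 20, 20, 33), (5, law, Argo, 20, 20, 9), (5, p3, Argo, 20, 20, 2), (5, p3, Argo, 20, 20, 33), (5, p3, Argo, 20, 20, 9)}
Projecting to tid, room (9 duplicate(s) eliminated): {(20, 2), (20, 33), (20, 9)}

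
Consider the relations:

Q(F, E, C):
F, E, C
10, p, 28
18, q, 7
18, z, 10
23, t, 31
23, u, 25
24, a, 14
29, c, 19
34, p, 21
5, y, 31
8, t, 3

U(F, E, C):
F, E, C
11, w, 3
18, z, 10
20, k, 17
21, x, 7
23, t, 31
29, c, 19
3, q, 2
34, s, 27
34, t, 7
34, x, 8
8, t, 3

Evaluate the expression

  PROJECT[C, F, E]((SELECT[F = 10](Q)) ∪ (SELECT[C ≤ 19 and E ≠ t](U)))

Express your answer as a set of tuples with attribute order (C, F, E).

{(10, 18, z), (17, 20, k), (19, 29, c), (2, 3, q), (28, 10, p), (3, 11, w), (7, 21, x), (8, 34, x)}

σ[F = 10]: keep tuples satisfying F = 10 → {(10, p, 28)}
σ[C ≤ 19 and E ≠ t]: keep tuples satisfying C ≤ 19 and E ≠ t → {(11, w, 3), (18, z, 10), (20, k, 17), (21, x, 7), (29, c, 19), (3, q, 2), (34, x, 8)}
Set union of the two operands is {(10, p, 28), (11, w, 3), (18, z, 10), (20, k, 17), (21, x, 7), (29, c, 19), (3, q, 2), (34, x, 8)}.
Projecting to C, F, E: {(10, 18, z), (17, 20, k), (19, 29, c), (2, 3, q), (28, 10, p), (3, 11, w), (7, 21, x), (8, 34, x)}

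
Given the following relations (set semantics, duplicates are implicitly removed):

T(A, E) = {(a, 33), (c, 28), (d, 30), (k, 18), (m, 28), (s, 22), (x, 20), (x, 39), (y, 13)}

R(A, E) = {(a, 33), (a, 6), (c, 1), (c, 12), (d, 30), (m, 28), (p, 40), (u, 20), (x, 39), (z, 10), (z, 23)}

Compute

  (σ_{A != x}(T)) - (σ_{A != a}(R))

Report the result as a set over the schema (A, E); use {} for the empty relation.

Selection A != x: {(a, 33), (c, 28), (d, 30), (k, 18), (m, 28), (s, 22), (y, 13)}
Selection A != a: {(c, 1), (c, 12), (d, 30), (m, 28), (p, 40), (u, 20), (x, 39), (z, 10), (z, 23)}
Difference: {(a, 33), (c, 28), (d, 30), (k, 18), (m, 28), (s, 22), (y, 13)} with {(c, 1), (c, 12), (d, 30), (m, 28), (p, 40), (u, 20), (x, 39), (z, 10), (z, 23)} → {(a, 33), (c, 28), (k, 18), (s, 22), (y, 13)}

{(a, 33), (c, 28), (k, 18), (s, 22), (y, 13)}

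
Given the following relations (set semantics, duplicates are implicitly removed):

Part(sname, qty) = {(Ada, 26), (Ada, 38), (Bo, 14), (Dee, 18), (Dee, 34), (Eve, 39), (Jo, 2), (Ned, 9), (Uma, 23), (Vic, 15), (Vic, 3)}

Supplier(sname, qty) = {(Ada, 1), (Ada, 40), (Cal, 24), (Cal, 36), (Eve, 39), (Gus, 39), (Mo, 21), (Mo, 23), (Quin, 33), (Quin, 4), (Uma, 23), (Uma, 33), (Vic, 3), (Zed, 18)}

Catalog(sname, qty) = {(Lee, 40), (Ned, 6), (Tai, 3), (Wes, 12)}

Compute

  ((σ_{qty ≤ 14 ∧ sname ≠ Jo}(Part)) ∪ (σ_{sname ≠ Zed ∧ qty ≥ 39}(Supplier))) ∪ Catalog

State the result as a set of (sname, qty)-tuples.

{(Ada, 40), (Bo, 14), (Eve, 39), (Gus, 39), (Lee, 40), (Ned, 6), (Ned, 9), (Tai, 3), (Vic, 3), (Wes, 12)}

Filtering on qty ≤ 14 ∧ sname ≠ Jo leaves {(Bo, 14), (Ned, 9), (Vic, 3)}.
Filtering on sname ≠ Zed ∧ qty ≥ 39 leaves {(Ada, 40), (Eve, 39), (Gus, 39)}.
Set union of the two operands is {(Ada, 40), (Bo, 14), (Eve, 39), (Gus, 39), (Ned, 9), (Vic, 3)}.
Set union of the two operands is {(Ada, 40), (Bo, 14), (Eve, 39), (Gus, 39), (Lee, 40), (Ned, 6), (Ned, 9), (Tai, 3), (Vic, 3), (Wes, 12)}.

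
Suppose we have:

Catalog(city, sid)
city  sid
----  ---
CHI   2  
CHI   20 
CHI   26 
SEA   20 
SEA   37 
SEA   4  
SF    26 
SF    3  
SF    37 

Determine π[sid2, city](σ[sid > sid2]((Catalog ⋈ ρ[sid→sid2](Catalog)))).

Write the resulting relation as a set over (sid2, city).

{(2, CHI), (20, CHI), (20, SEA), (26, SF), (3, SF), (4, SEA)}

ρ[sid→sid2]: schema becomes (city, sid2); tuples unchanged.
Joining Catalog and ρ[sid→sid2](Catalog) on city yields {(CHI, 2, 2), (CHI, 2, 20), (CHI, 2, 26), (CHI, 20, 2), (CHI, 20, 20), (CHI, 20, 26), (CHI, 26, 2), (CHI, 26, 20), (CHI, 26, 26), (SEA, 20, 20), (SEA, 20, 37), (SEA, 20, 4), (SEA, 37, 20), (SEA, 37, 37), (SEA, 37, 4), (SEA, 4, 20), (SEA, 4, 37), (SEA, 4, 4), (SF, 26, 26), (SF, 26, 3), (SF, 26, 37), (SF, 3, 26), (SF, 3, 3), (SF, 3, 37), (SF, 37, 26), (SF, 37, 3), (SF, 37, 37)}.
Filtering on sid > sid2 leaves {(CHI, 20, 2), (CHI, 26, 2), (CHI, 26, 20), (SEA, 20, 4), (SEA, 37, 20), (SEA, 37, 4), (SF, 26, 3), (SF, 37, 26), (SF, 37, 3)}.
π[sid2, city]: project onto (sid2, city) (3 duplicate(s) eliminated) → {(2, CHI), (20, CHI), (20, SEA), (26, SF), (3, SF), (4, SEA)}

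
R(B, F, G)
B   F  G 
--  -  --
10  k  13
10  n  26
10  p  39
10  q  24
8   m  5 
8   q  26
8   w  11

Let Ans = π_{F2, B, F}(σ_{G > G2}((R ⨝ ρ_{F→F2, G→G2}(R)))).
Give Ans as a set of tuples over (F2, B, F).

{(k, 10, n), (k, 10, p), (k, 10, q), (m, 8, q), (m, 8, w), (n, 10, p), (q, 10, n), (q, 10, p), (w, 8, q)}

ρ[F→F2, G→G2]: schema becomes (B, F2, G2); tuples unchanged.
Natural join on B: {(10, k, 13, k, 13), (10, k, 13, n, 26), (10, k, 13, p, 39), (10, k, 13, q, 24), (10, n, 26, k, 13), (10, n, 26, n, 26), (10, n, 26, p, 39), (10, n, 26, q, 24), (10, p, 39, k, 13), (10, p, 39, n, 26), (10, p, 39, p, 39), (10, p, 39, q, 24), (10, q, 24, k, 13), (10, q, 24, n, 26), (10, q, 24, p, 39), (10, q, 24, q, 24), (8, m, 5, m, 5), (8, m, 5, q, 26), (8, m, 5, w, 11), (8, q, 26, m, 5), (8, q, 26, q, 26), (8, q, 26, w, 11), (8, w, 11, m, 5), (8, w, 11, q, 26), (8, w, 11, w, 11)}
Selection G > G2: {(10, n, 26, k, 13), (10, n, 26, q, 24), (10, p, 39, k, 13), (10, p, 39, n, 26), (10, p, 39, q, 24), (10, q, 24, k, 13), (8, q, 26, m, 5), (8, q, 26, w, 11), (8, w, 11, m, 5)}
π_{F2, B, F} gives {(k, 10, n), (k, 10, p), (k, 10, q), (m, 8, q), (m, 8, w), (n, 10, p), (q, 10, n), (q, 10, p), (w, 8, q)}.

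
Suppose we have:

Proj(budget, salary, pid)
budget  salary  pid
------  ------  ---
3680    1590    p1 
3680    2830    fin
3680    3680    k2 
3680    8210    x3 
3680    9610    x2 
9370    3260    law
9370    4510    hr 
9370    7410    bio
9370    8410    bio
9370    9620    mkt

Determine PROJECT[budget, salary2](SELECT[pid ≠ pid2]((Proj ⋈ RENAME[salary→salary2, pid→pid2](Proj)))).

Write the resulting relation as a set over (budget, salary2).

ρ[salary→salary2, pid→pid2]: schema becomes (budget, salary2, pid2); tuples unchanged.
Joining Proj and RENAME[salary→salary2, pid→pid2](Proj) on budget yields {(3680, 1590, p1, 1590, p1), (3680, 1590, p1, 2830, fin), (3680, 1590, p1, 3680, k2), (3680, 1590, p1, 8210, x3), (3680, 1590, p1, 9610, x2), (3680, 2830, fin, 1590, p1), (3680, 2830, fin, 2830, fin), (3680, 2830, fin, 3680, k2), (3680, 2830, fin, 8210, x3), (3680, 2830, fin, 9610, x2), (3680, 3680, k2, 1590, p1), (3680, 3680, k2, 2830, fin), (3680, 3680, k2, 3680, k2), (3680, 3680, k2, 8210, x3), (3680, 3680, k2, 9610, x2), (3680, 8210, x3, 1590, p1), (3680, 8210, x3, 2830, fin), (3680, 8210, x3, 3680, k2), (3680, 8210, x3, 8210, x3), (3680, 8210, x3, 9610, x2), (3680, 9610, x2, 1590, p1), (3680, 9610, x2, 2830, fin), (3680, 9610, x2, 3680, k2), (3680, 9610, x2, 8210, x3), (3680, 9610, x2, 9610, x2), (9370, 3260, law, 3260, law), (9370, 3260, law, 4510, hr), (9370, 3260, law, 7410, bio), (9370, 3260, law, 8410, bio), (9370, 3260, law, 9620, mkt), (9370, 4510, hr, 3260, law), (9370, 4510, hr, 4510, hr), (9370, 4510, hr, 7410, bio), (9370, 4510, hr, 8410, bio), (9370, 4510, hr, 9620, mkt), (9370, 7410, bio, 3260, law), (9370, 7410, bio, 4510, hr), (9370, 7410, bio, 7410, bio), (9370, 7410, bio, 8410, bio), (9370, 7410, bio, 9620, mkt), (9370, 8410, bio, 3260, law), (9370, 8410, bio, 4510, hr), (9370, 8410, bio, 7410, bio), (9370, 8410, bio, 8410, bio), (9370, 8410, bio, 9620, mkt), (9370, 9620, mkt, 3260, law), (9370, 9620, mkt, 4510, hr), (9370, 9620, mkt, 7410, bio), (9370, 9620, mkt, 8410, bio), (9370, 9620, mkt, 9620, mkt)}.
Apply σ_{pid ≠ pid2}; surviving tuples: {(3680, 1590, p1, 2830, fin), (3680, 1590, p1, 3680, k2), (3680, 1590, p1, 8210, x3), (3680, 1590, p1, 9610, x2), (3680, 2830, fin, 1590, p1), (3680, 2830, fin, 3680, k2), (3680, 2830, fin, 8210, x3), (3680, 2830, fin, 9610, x2), (3680, 3680, k2, 1590, p1), (3680, 3680, k2, 2830, fin), (3680, 3680, k2, 8210, x3), (3680, 3680, k2, 9610, x2), (3680, 8210, x3, 1590, p1), (3680, 8210, x3, 2830, fin), (3680, 8210, x3, 3680, k2), (3680, 8210, x3, 9610, x2), (3680, 9610, x2, 1590, p1), (3680, 9610, x2, 2830, fin), (3680, 9610, x2, 3680, k2), (3680, 9610, x2, 8210, x3), (9370, 3260, law, 4510, hr), (9370, 3260, law, 7410, bio), (9370, 3260, law, 8410, bio), (9370, 3260, law, 9620, mkt), (9370, 4510, hr, 3260, law), (9370, 4510, hr, 7410, bio), (9370, 4510, hr, 8410, bio), (9370, 4510, hr, 9620, mkt), (9370, 7410, bio, 3260, law), (9370, 7410, bio, 4510, hr), (9370, 7410, bio, 9620, mkt), (9370, 8410, bio, 3260, law), (9370, 8410, bio, 4510, hr), (9370, 8410, bio, 9620, mkt), (9370, 9620, mkt, 3260, law), (9370, 9620, mkt, 4510, hr), (9370, 9620, mkt, 7410, bio), (9370, 9620, mkt, 8410, bio)}
Keep only column(s) budget, salary2 (28 duplicate(s) eliminated): {(3680, 1590), (3680, 2830), (3680, 3680), (3680, 8210), (3680, 9610), (9370, 3260), (9370, 4510), (9370, 7410), (9370, 8410), (9370, 9620)}

{(3680, 1590), (3680, 2830), (3680, 3680), (3680, 8210), (3680, 9610), (9370, 3260), (9370, 4510), (9370, 7410), (9370, 8410), (9370, 9620)}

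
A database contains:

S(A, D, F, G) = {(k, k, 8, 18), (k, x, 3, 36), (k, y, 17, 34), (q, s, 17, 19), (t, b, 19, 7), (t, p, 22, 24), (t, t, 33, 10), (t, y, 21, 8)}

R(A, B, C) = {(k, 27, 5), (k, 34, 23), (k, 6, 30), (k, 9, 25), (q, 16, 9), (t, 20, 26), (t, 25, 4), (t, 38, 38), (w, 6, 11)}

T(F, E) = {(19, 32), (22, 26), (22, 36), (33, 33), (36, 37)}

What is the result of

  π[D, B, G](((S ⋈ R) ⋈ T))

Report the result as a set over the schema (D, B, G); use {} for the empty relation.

{(b, 20, 7), (b, 25, 7), (b, 38, 7), (p, 20, 24), (p, 25, 24), (p, 38, 24), (t, 20, 10), (t, 25, 10), (t, 38, 10)}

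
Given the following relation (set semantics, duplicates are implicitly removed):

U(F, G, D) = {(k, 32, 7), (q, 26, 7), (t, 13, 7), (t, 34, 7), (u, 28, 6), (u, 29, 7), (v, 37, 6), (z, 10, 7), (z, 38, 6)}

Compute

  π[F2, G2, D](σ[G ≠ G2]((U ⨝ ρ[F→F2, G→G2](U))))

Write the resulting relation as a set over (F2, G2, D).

ρ[F→F2, G→G2]: schema becomes (F2, G2, D); tuples unchanged.
U ⋈ ρ[F→F2, G→G2](U) (natural join on D): {(k, 32, 7, k, 32), (k, 32, 7, q, 26), (k, 32, 7, t, 13), (k, 32, 7, t, 34), (k, 32, 7, u, 29), (k, 32, 7, z, 10), (q, 26, 7, k, 32), (q, 26, 7, q, 26), (q, 26, 7, t, 13), (q, 26, 7, t, 34), (q, 26, 7, u, 29), (q, 26, 7, z, 10), (t, 13, 7, k, 32), (t, 13, 7, q, 26), (t, 13, 7, t, 13), (t, 13, 7, t, 34), (t, 13, 7, u, 29), (t, 13, 7, z, 10), (t, 34, 7, k, 32), (t, 34, 7, q, 26), (t, 34, 7, t, 13), (t, 34, 7, t, 34), (t, 34, 7, u, 29), (t, 34, 7, z, 10), (u, 28, 6, u, 28), (u, 28, 6, v, 37), (u, 28, 6, z, 38), (u, 29, 7, k, 32), (u, 29, 7, q, 26), (u, 29, 7, t, 13), (u, 29, 7, t, 34), (u, 29, 7, u, 29), (u, 29, 7, z, 10), (v, 37, 6, u, 28), (v, 37, 6, v, 37), (v, 37, 6, z, 38), (z, 10, 7, k, 32), (z, 10, 7, q, 26), (z, 10, 7, t, 13), (z, 10, 7, t, 34), (z, 10, 7, u, 29), (z, 10, 7, z, 10), (z, 38, 6, u, 28), (z, 38, 6, v, 37), (z, 38, 6, z, 38)}
Apply σ_{G ≠ G2}; surviving tuples: {(k, 32, 7, q, 26), (k, 32, 7, t, 13), (k, 32, 7, t, 34), (k, 32, 7, u, 29), (k, 32, 7, z, 10), (q, 26, 7, k, 32), (q, 26, 7, t, 13), (q, 26, 7, t, 34), (q, 26, 7, u, 29), (q, 26, 7, z, 10), (t, 13, 7, k, 32), (t, 13, 7, q, 26), (t, 13, 7, t, 34), (t, 13, 7, u, 29), (t, 13, 7, z, 10), (t, 34, 7, k, 32), (t, 34, 7, q, 26), (t, 34, 7, t, 13), (t, 34, 7, u, 29), (t, 34, 7, z, 10), (u, 28, 6, v, 37), (u, 28, 6, z, 38), (u, 29, 7, k, 32), (u, 29, 7, q, 26), (u, 29, 7, t, 13), (u, 29, 7, t, 34), (u, 29, 7, z, 10), (v, 37, 6, u, 28), (v, 37, 6, z, 38), (z, 10, 7, k, 32), (z, 10, 7, q, 26), (z, 10, 7, t, 13), (z, 10, 7, t, 34), (z, 10, 7, u, 29), (z, 38, 6, u, 28), (z, 38, 6, v, 37)}
π_{F2, G2, D} gives {(k, 32, 7), (q, 26, 7), (t, 13, 7), (t, 34, 7), (u, 28, 6), (u, 29, 7), (v, 37, 6), (z, 10, 7), (z, 38, 6)} (27 duplicate(s) eliminated).

{(k, 32, 7), (q, 26, 7), (t, 13, 7), (t, 34, 7), (u, 28, 6), (u, 29, 7), (v, 37, 6), (z, 10, 7), (z, 38, 6)}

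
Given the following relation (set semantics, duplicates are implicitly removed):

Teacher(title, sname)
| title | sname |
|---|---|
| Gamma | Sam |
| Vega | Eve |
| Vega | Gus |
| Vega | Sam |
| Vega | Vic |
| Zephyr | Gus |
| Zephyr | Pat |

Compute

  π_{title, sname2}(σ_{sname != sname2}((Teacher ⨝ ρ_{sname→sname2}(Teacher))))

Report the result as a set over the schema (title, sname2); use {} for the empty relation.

ρ[sname→sname2]: schema becomes (title, sname2); tuples unchanged.
Natural join on title: {(Gamma, Sam, Sam), (Vega, Eve, Eve), (Vega, Eve, Gus), (Vega, Eve, Sam), (Vega, Eve, Vic), (Vega, Gus, Eve), (Vega, Gus, Gus), (Vega, Gus, Sam), (Vega, Gus, Vic), (Vega, Sam, Eve), (Vega, Sam, Gus), (Vega, Sam, Sam), (Vega, Sam, Vic), (Vega, Vic, Eve), (Vega, Vic, Gus), (Vega, Vic, Sam), (Vega, Vic, Vic), (Zephyr, Gus, Gus), (Zephyr, Gus, Pat), (Zephyr, Pat, Gus), (Zephyr, Pat, Pat)}
Apply σ_{sname != sname2}; surviving tuples: {(Vega, Eve, Gus), (Vega, Eve, Sam), (Vega, Eve, Vic), (Vega, Gus, Eve), (Vega, Gus, Sam), (Vega, Gus, Vic), (Vega, Sam, Eve), (Vega, Sam, Gus), (Vega, Sam, Vic), (Vega, Vic, Eve), (Vega, Vic, Gus), (Vega, Vic, Sam), (Zephyr, Gus, Pat), (Zephyr, Pat, Gus)}
Keep only column(s) title, sname2 (8 duplicate(s) eliminated): {(Vega, Eve), (Vega, Gus), (Vega, Sam), (Vega, Vic), (Zephyr, Gus), (Zephyr, Pat)}

{(Vega, Eve), (Vega, Gus), (Vega, Sam), (Vega, Vic), (Zephyr, Gus), (Zephyr, Pat)}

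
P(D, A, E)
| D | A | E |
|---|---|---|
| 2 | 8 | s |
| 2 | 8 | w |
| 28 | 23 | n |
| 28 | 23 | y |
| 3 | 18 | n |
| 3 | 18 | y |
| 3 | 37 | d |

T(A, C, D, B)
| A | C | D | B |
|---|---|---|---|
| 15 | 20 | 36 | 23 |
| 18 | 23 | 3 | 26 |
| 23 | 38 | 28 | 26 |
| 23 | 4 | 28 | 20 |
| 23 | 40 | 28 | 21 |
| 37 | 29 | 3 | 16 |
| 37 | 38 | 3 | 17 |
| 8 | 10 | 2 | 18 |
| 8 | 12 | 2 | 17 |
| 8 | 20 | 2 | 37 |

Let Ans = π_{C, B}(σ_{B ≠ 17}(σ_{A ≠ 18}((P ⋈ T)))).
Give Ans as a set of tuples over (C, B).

{(10, 18), (20, 37), (29, 16), (38, 26), (4, 20), (40, 21)}

P ⋈ T (natural join on D, A): {(2, 8, s, 10, 18), (2, 8, s, 12, 17), (2, 8, s, 20, 37), (2, 8, w, 10, 18), (2, 8, w, 12, 17), (2, 8, w, 20, 37), (28, 23, n, 38, 26), (28, 23, n, 4, 20), (28, 23, n, 40, 21), (28, 23, y, 38, 26), (28, 23, y, 4, 20), (28, 23, y, 40, 21), (3, 18, n, 23, 26), (3, 18, y, 23, 26), (3, 37, d, 29, 16), (3, 37, d, 38, 17)}
Filtering on A ≠ 18 leaves {(2, 8, s, 10, 18), (2, 8, s, 12, 17), (2, 8, s, 20, 37), (2, 8, w, 10, 18), (2, 8, w, 12, 17), (2, 8, w, 20, 37), (28, 23, n, 38, 26), (28, 23, n, 4, 20), (28, 23, n, 40, 21), (28, 23, y, 38, 26), (28, 23, y, 4, 20), (28, 23, y, 40, 21), (3, 37, d, 29, 16), (3, 37, d, 38, 17)}.
Filtering on B ≠ 17 leaves {(2, 8, s, 10, 18), (2, 8, s, 20, 37), (2, 8, w, 10, 18), (2, 8, w, 20, 37), (28, 23, n, 38, 26), (28, 23, n, 4, 20), (28, 23, n, 40, 21), (28, 23, y, 38, 26), (28, 23, y, 4, 20), (28, 23, y, 40, 21), (3, 37, d, 29, 16)}.
Keep only column(s) C, B (5 duplicate(s) eliminated): {(10, 18), (20, 37), (29, 16), (38, 26), (4, 20), (40, 21)}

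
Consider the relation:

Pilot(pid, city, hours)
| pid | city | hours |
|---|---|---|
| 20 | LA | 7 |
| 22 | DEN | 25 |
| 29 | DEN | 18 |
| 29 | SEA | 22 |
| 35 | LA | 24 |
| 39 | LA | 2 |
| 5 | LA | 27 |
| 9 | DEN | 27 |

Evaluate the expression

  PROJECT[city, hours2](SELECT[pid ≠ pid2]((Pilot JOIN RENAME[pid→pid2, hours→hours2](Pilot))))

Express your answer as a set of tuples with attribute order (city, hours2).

{(DEN, 18), (DEN, 25), (DEN, 27), (LA, 2), (LA, 24), (LA, 27), (LA, 7)}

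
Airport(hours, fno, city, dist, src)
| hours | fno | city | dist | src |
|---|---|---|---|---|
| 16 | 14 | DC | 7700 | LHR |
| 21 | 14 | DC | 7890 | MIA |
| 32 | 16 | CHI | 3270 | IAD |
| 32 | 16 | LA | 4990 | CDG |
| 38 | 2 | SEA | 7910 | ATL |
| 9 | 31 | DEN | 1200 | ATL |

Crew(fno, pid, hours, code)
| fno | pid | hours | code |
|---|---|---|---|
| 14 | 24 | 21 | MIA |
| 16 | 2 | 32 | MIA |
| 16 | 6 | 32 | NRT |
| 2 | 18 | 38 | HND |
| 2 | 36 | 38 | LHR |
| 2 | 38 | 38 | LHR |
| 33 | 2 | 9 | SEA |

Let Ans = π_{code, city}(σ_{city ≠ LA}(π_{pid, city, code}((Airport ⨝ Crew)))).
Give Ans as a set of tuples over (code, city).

{(HND, SEA), (LHR, SEA), (MIA, CHI), (MIA, DC), (NRT, CHI)}

Joining Airport and Crew on hours, fno yields {(21, 14, DC, 7890, MIA, 24, MIA), (32, 16, CHI, 3270, IAD, 2, MIA), (32, 16, CHI, 3270, IAD, 6, NRT), (32, 16, LA, 4990, CDG, 2, MIA), (32, 16, LA, 4990, CDG, 6, NRT), (38, 2, SEA, 7910, ATL, 18, HND), (38, 2, SEA, 7910, ATL, 36, LHR), (38, 2, SEA, 7910, ATL, 38, LHR)}.
Projecting to pid, city, code: {(18, SEA, HND), (2, CHI, MIA), (2, LA, MIA), (24, DC, MIA), (36, SEA, LHR), (38, SEA, LHR), (6, CHI, NRT), (6, LA, NRT)}
Apply σ_{city ≠ LA}; surviving tuples: {(18, SEA, HND), (2, CHI, MIA), (24, DC, MIA), (36, SEA, LHR), (38, SEA, LHR), (6, CHI, NRT)}
Projecting to code, city (1 duplicate(s) eliminated): {(HND, SEA), (LHR, SEA), (MIA, CHI), (MIA, DC), (NRT, CHI)}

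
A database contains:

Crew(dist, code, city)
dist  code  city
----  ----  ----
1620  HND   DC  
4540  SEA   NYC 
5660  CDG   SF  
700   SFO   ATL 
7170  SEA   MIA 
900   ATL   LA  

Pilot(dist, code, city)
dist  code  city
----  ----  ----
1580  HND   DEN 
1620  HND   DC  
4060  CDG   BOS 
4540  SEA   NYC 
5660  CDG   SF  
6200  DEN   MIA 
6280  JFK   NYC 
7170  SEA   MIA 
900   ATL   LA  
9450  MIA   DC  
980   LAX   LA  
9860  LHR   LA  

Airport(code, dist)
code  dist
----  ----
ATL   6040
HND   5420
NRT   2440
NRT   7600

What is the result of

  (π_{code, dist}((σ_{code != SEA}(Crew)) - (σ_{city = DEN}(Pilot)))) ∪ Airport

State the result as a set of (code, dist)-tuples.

Filtering on code != SEA leaves {(1620, HND, DC), (5660, CDG, SF), (700, SFO, ATL), (900, ATL, LA)}.
Filtering on city = DEN leaves {(1580, HND, DEN)}.
Taking the difference: {(1620, HND, DC), (5660, CDG, SF), (700, SFO, ATL), (900, ATL, LA)}
π[code, dist]: project onto (code, dist) → {(ATL, 900), (CDG, 5660), (HND, 1620), (SFO, 700)}
Taking the union: {(ATL, 6040), (ATL, 900), (CDG, 5660), (HND, 1620), (HND, 5420), (NRT, 2440), (NRT, 7600), (SFO, 700)}

{(ATL, 6040), (ATL, 900), (CDG, 5660), (HND, 1620), (HND, 5420), (NRT, 2440), (NRT, 7600), (SFO, 700)}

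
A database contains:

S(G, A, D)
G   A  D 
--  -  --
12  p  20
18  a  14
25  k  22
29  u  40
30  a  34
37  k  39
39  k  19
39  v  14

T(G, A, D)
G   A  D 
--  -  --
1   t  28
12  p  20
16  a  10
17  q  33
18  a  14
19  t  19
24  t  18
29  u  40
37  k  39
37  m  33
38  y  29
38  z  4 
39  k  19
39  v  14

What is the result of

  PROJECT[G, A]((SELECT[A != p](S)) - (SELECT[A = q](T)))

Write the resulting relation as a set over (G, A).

{(18, a), (25, k), (29, u), (30, a), (37, k), (39, k), (39, v)}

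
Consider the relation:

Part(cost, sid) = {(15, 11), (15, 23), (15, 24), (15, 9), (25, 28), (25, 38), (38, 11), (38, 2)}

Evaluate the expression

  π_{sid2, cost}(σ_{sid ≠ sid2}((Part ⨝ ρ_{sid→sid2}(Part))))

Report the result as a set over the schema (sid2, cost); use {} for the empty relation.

{(11, 15), (11, 38), (2, 38), (23, 15), (24, 15), (28, 25), (38, 25), (9, 15)}

ρ[sid→sid2]: schema becomes (cost, sid2); tuples unchanged.
Part ⋈ ρ_{sid→sid2}(Part) (natural join on cost): {(15, 11, 11), (15, 11, 23), (15, 11, 24), (15, 11, 9), (15, 23, 11), (15, 23, 23), (15, 23, 24), (15, 23, 9), (15, 24, 11), (15, 24, 23), (15, 24, 24), (15, 24, 9), (15, 9, 11), (15, 9, 23), (15, 9, 24), (15, 9, 9), (25, 28, 28), (25, 28, 38), (25, 38, 28), (25, 38, 38), (38, 11, 11), (38, 11, 2), (38, 2, 11), (38, 2, 2)}
Selection sid ≠ sid2: {(15, 11, 23), (15, 11, 24), (15, 11, 9), (15, 23, 11), (15, 23, 24), (15, 23, 9), (15, 24, 11), (15, 24, 23), (15, 24, 9), (15, 9, 11), (15, 9, 23), (15, 9, 24), (25, 28, 38), (25, 38, 28), (38, 11, 2), (38, 2, 11)}
π[sid2, cost]: project onto (sid2, cost) (8 duplicate(s) eliminated) → {(11, 15), (11, 38), (2, 38), (23, 15), (24, 15), (28, 25), (38, 25), (9, 15)}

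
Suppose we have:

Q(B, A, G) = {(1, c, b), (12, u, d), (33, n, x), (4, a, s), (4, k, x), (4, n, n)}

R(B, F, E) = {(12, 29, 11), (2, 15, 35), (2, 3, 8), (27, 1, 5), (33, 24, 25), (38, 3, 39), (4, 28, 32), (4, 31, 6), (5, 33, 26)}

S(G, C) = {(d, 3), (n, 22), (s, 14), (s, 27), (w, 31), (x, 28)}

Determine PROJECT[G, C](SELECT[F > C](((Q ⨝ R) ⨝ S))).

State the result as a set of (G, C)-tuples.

{(d, 3), (n, 22), (s, 14), (s, 27), (x, 28)}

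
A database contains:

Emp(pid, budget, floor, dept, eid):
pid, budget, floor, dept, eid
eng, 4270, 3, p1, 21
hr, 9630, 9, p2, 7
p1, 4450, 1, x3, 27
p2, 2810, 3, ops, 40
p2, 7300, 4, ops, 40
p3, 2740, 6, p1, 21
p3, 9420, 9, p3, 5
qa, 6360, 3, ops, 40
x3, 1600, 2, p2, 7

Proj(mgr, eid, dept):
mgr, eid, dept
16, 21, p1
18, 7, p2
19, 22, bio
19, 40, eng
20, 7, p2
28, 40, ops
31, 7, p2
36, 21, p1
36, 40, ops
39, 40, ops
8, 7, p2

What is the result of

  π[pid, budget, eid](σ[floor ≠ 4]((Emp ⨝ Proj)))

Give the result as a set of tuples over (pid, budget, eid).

Natural join on dept, eid: {(eng, 4270, 3, p1, 21, 16), (eng, 4270, 3, p1, 21, 36), (hr, 9630, 9, p2, 7, 18), (hr, 9630, 9, p2, 7, 20), (hr, 9630, 9, p2, 7, 31), (hr, 9630, 9, p2, 7, 8), (p2, 2810, 3, ops, 40, 28), (p2, 2810, 3, ops, 40, 36), (p2, 2810, 3, ops, 40, 39), (p2, 7300, 4, ops, 40, 28), (p2, 7300, 4, ops, 40, 36), (p2, 7300, 4, ops, 40, 39), (p3, 2740, 6, p1, 21, 16), (p3, 2740, 6, p1, 21, 36), (qa, 6360, 3, ops, 40, 28), (qa, 6360, 3, ops, 40, 36), (qa, 6360, 3, ops, 40, 39), (x3, 1600, 2, p2, 7, 18), (x3, 1600, 2, p2, 7, 20), (x3, 1600, 2, p2, 7, 31), (x3, 1600, 2, p2, 7, 8)}
σ[floor ≠ 4]: keep tuples satisfying floor ≠ 4 → {(eng, 4270, 3, p1, 21, 16), (eng, 4270, 3, p1, 21, 36), (hr, 9630, 9, p2, 7, 18), (hr, 9630, 9, p2, 7, 20), (hr, 9630, 9, p2, 7, 31), (hr, 9630, 9, p2, 7, 8), (p2, 2810, 3, ops, 40, 28), (p2, 2810, 3, ops, 40, 36), (p2, 2810, 3, ops, 40, 39), (p3, 2740, 6, p1, 21, 16), (p3, 2740, 6, p1, 21, 36), (qa, 6360, 3, ops, 40, 28), (qa, 6360, 3, ops, 40, 36), (qa, 6360, 3, ops, 40, 39), (x3, 1600, 2, p2, 7, 18), (x3, 1600, 2, p2, 7, 20), (x3, 1600, 2, p2, 7, 31), (x3, 1600, 2, p2, 7, 8)}
π_{pid, budget, eid} gives {(eng, 4270, 21), (hr, 9630, 7), (p2, 2810, 40), (p3, 2740, 21), (qa, 6360, 40), (x3, 1600, 7)} (12 duplicate(s) eliminated).

{(eng, 4270, 21), (hr, 9630, 7), (p2, 2810, 40), (p3, 2740, 21), (qa, 6360, 40), (x3, 1600, 7)}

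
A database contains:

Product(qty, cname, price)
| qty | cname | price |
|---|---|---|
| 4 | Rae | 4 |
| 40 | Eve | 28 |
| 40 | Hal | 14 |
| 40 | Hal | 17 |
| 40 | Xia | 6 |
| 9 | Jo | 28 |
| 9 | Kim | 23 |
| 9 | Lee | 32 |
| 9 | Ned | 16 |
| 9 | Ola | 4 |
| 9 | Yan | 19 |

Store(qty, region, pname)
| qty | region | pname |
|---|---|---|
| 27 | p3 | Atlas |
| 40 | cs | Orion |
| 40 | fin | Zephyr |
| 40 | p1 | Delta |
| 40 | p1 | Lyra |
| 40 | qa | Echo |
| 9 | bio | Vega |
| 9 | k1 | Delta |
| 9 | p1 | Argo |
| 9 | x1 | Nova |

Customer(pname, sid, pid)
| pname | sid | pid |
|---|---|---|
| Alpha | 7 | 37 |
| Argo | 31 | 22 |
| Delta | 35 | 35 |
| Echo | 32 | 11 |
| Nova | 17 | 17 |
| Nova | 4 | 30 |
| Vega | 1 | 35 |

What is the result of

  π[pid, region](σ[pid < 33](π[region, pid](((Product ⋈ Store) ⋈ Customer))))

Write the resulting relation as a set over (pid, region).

Joining Product and Store on qty yields {(40, Eve, 28, cs, Orion), (40, Eve, 28, fin, Zephyr), (40, Eve, 28, p1, Delta), (40, Eve, 28, p1, Lyra), (40, Eve, 28, qa, Echo), (40, Hal, 14, cs, Orion), (40, Hal, 14, fin, Zephyr), (40, Hal, 14, p1, Delta), (40, Hal, 14, p1, Lyra), (40, Hal, 14, qa, Echo), (40, Hal, 17, cs, Orion), (40, Hal, 17, fin, Zephyr), (40, Hal, 17, p1, Delta), (40, Hal, 17, p1, Lyra), (40, Hal, 17, qa, Echo), (40, Xia, 6, cs, Orion), (40, Xia, 6, fin, Zephyr), (40, Xia, 6, p1, Delta), (40, Xia, 6, p1, Lyra), (40, Xia, 6, qa, Echo), (9, Jo, 28, bio, Vega), (9, Jo, 28, k1, Delta), (9, Jo, 28, p1, Argo), (9, Jo, 28, x1, Nova), (9, Kim, 23, bio, Vega), (9, Kim, 23, k1, Delta), (9, Kim, 23, p1, Argo), (9, Kim, 23, x1, Nova), (9, Lee, 32, bio, Vega), (9, Lee, 32, k1, Delta), (9, Lee, 32, p1, Argo), (9, Lee, 32, x1, Nova), (9, Ned, 16, bio, Vega), (9, Ned, 16, k1, Delta), (9, Ned, 16, p1, Argo), (9, Ned, 16, x1, Nova), (9, Ola, 4, bio, Vega), (9, Ola, 4, k1, Delta), (9, Ola, 4, p1, Argo), (9, Ola, 4, x1, Nova), (9, Yan, 19, bio, Vega), (9, Yan, 19, k1, Delta), (9, Yan, 19, p1, Argo), (9, Yan, 19, x1, Nova)}.
Joining (Product ⋈ Store) and Customer on pname yields {(40, Eve, 28, p1, Delta, 35, 35), (40, Eve, 28, qa, Echo, 32, 11), (40, Hal, 14, p1, Delta, 35, 35), (40, Hal, 14, qa, Echo, 32, 11), (40, Hal, 17, p1, Delta, 35, 35), (40, Hal, 17, qa, Echo, 32, 11), (40, Xia, 6, p1, Delta, 35, 35), (40, Xia, 6, qa, Echo, 32, 11), (9, Jo, 28, bio, Vega, 1, 35), (9, Jo, 28, k1, Delta, 35, 35), (9, Jo, 28, p1, Argo, 31, 22), (9, Jo, 28, x1, Nova, 17, 17), (9, Jo, 28, x1, Nova, 4, 30), (9, Kim, 23, bio, Vega, 1, 35), (9, Kim, 23, k1, Delta, 35, 35), (9, Kim, 23, p1, Argo, 31, 22), (9, Kim, 23, x1, Nova, 17, 17), (9, Kim, 23, x1, Nova, 4, 30), (9, Lee, 32, bio, Vega, 1, 35), (9, Lee, 32, k1, Delta, 35, 35), (9, Lee, 32, p1, Argo, 31, 22), (9, Lee, 32, x1, Nova, 17, 17), (9, Lee, 32, x1, Nova, 4, 30), (9, Ned, 16, bio, Vega, 1, 35), (9, Ned, 16, k1, Delta, 35, 35), (9, Ned, 16, p1, Argo, 31, 22), (9, Ned, 16, x1, Nova, 17, 17), (9, Ned, 16, x1, Nova, 4, 30), (9, Ola, 4, bio, Vega, 1, 35), (9, Ola, 4, k1, Delta, 35, 35), (9, Ola, 4, p1, Argo, 31, 22), (9, Ola, 4, x1, Nova, 17, 17), (9, Ola, 4, x1, Nova, 4, 30), (9, Yan, 19, bio, Vega, 1, 35), (9, Yan, 19, k1, Delta, 35, 35), (9, Yan, 19, p1, Argo, 31, 22), (9, Yan, 19, x1, Nova, 17, 17), (9, Yan, 19, x1, Nova, 4, 30)}.
π[region, pid]: project onto (region, pid) (31 duplicate(s) eliminated) → {(bio, 35), (k1, 35), (p1, 22), (p1, 35), (qa, 11), (x1, 17), (x1, 30)}
σ[pid < 33]: keep tuples satisfying pid < 33 → {(p1, 22), (qa, 11), (x1, 17), (x1, 30)}
π[pid, region]: project onto (pid, region) → {(11, qa), (17, x1), (22, p1), (30, x1)}

{(11, qa), (17, x1), (22, p1), (30, x1)}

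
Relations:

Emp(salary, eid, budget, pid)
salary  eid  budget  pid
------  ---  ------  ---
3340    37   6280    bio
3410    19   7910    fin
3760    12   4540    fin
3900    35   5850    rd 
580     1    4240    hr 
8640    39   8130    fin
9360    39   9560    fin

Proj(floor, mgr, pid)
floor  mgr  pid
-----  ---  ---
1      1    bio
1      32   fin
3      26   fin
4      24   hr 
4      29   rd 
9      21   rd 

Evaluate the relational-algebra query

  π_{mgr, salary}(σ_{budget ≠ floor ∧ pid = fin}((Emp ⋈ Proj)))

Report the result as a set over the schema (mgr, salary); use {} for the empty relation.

{(26, 3410), (26, 3760), (26, 8640), (26, 9360), (32, 3410), (32, 3760), (32, 8640), (32, 9360)}

Emp ⋈ Proj (natural join on pid): {(3340, 37, 6280, bio, 1, 1), (3410, 19, 7910, fin, 1, 32), (3410, 19, 7910, fin, 3, 26), (3760, 12, 4540, fin, 1, 32), (3760, 12, 4540, fin, 3, 26), (3900, 35, 5850, rd, 4, 29), (3900, 35, 5850, rd, 9, 21), (580, 1, 4240, hr, 4, 24), (8640, 39, 8130, fin, 1, 32), (8640, 39, 8130, fin, 3, 26), (9360, 39, 9560, fin, 1, 32), (9360, 39, 9560, fin, 3, 26)}
σ[budget ≠ floor ∧ pid = fin]: keep tuples satisfying budget ≠ floor ∧ pid = fin → {(3410, 19, 7910, fin, 1, 32), (3410, 19, 7910, fin, 3, 26), (3760, 12, 4540, fin, 1, 32), (3760, 12, 4540, fin, 3, 26), (8640, 39, 8130, fin, 1, 32), (8640, 39, 8130, fin, 3, 26), (9360, 39, 9560, fin, 1, 32), (9360, 39, 9560, fin, 3, 26)}
π_{mgr, salary} gives {(26, 3410), (26, 3760), (26, 8640), (26, 9360), (32, 3410), (32, 3760), (32, 8640), (32, 9360)}.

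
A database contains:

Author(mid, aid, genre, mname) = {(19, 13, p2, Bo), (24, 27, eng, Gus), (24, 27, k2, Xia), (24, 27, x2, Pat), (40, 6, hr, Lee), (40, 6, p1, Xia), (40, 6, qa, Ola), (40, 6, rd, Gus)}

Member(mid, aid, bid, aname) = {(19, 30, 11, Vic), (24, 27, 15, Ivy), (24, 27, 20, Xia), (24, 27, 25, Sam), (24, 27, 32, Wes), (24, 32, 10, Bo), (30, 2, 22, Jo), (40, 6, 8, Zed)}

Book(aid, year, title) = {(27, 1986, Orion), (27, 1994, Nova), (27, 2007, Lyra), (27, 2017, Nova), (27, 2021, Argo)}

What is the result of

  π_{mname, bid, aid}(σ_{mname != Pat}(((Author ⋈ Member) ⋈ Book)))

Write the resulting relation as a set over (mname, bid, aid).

{(Gus, 15, 27), (Gus, 20, 27), (Gus, 25, 27), (Gus, 32, 27), (Xia, 15, 27), (Xia, 20, 27), (Xia, 25, 27), (Xia, 32, 27)}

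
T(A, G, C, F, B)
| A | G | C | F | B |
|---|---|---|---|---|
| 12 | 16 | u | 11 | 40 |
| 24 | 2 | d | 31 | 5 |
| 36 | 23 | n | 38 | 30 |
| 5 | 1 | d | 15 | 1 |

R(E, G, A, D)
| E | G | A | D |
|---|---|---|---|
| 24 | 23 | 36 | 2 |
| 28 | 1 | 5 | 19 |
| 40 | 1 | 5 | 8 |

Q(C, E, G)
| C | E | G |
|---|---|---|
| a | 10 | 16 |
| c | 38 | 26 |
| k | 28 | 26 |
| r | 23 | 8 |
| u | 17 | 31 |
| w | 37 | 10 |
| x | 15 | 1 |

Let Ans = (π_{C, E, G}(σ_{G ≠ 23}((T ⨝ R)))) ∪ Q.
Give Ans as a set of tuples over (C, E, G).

{(a, 10, 16), (c, 38, 26), (d, 28, 1), (d, 40, 1), (k, 28, 26), (r, 23, 8), (u, 17, 31), (w, 37, 10), (x, 15, 1)}

Joining T and R on A, G yields {(36, 23, n, 38, 30, 24, 2), (5, 1, d, 15, 1, 28, 19), (5, 1, d, 15, 1, 40, 8)}.
σ[G ≠ 23]: keep tuples satisfying G ≠ 23 → {(5, 1, d, 15, 1, 28, 19), (5, 1, d, 15, 1, 40, 8)}
Projecting to C, E, G: {(d, 28, 1), (d, 40, 1)}
Taking the union: {(a, 10, 16), (c, 38, 26), (d, 28, 1), (d, 40, 1), (k, 28, 26), (r, 23, 8), (u, 17, 31), (w, 37, 10), (x, 15, 1)}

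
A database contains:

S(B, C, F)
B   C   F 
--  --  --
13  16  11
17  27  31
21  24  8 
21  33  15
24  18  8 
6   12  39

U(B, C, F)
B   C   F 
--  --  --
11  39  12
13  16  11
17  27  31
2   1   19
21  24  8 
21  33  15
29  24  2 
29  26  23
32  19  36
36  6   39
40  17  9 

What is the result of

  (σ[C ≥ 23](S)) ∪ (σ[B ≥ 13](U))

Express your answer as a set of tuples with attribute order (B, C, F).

{(13, 16, 11), (17, 27, 31), (21, 24, 8), (21, 33, 15), (29, 24, 2), (29, 26, 23), (32, 19, 36), (36, 6, 39), (40, 17, 9)}

σ[C ≥ 23]: keep tuples satisfying C ≥ 23 → {(17, 27, 31), (21, 24, 8), (21, 33, 15)}
σ[B ≥ 13]: keep tuples satisfying B ≥ 13 → {(13, 16, 11), (17, 27, 31), (21, 24, 8), (21, 33, 15), (29, 24, 2), (29, 26, 23), (32, 19, 36), (36, 6, 39), (40, 17, 9)}
Set union of the two operands is {(13, 16, 11), (17, 27, 31), (21, 24, 8), (21, 33, 15), (29, 24, 2), (29, 26, 23), (32, 19, 36), (36, 6, 39), (40, 17, 9)}.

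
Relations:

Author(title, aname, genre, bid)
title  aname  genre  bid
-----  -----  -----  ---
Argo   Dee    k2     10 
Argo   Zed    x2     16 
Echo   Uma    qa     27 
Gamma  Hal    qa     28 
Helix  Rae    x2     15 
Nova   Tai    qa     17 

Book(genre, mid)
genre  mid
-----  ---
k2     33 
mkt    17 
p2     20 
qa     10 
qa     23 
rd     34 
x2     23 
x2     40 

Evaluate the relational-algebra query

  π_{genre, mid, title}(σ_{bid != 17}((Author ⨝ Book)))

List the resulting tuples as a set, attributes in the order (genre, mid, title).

Natural join on genre: {(Argo, Dee, k2, 10, 33), (Argo, Zed, x2, 16, 23), (Argo, Zed, x2, 16, 40), (Echo, Uma, qa, 27, 10), (Echo, Uma, qa, 27, 23), (Gamma, Hal, qa, 28, 10), (Gamma, Hal, qa, 28, 23), (Helix, Rae, x2, 15, 23), (Helix, Rae, x2, 15, 40), (Nova, Tai, qa, 17, 10), (Nova, Tai, qa, 17, 23)}
Selection bid != 17: {(Argo, Dee, k2, 10, 33), (Argo, Zed, x2, 16, 23), (Argo, Zed, x2, 16, 40), (Echo, Uma, qa, 27, 10), (Echo, Uma, qa, 27, 23), (Gamma, Hal, qa, 28, 10), (Gamma, Hal, qa, 28, 23), (Helix, Rae, x2, 15, 23), (Helix, Rae, x2, 15, 40)}
π[genre, mid, title]: project onto (genre, mid, title) → {(k2, 33, Argo), (qa, 10, Echo), (qa, 10, Gamma), (qa, 23, Echo), (qa, 23, Gamma), (x2, 23, Argo), (x2, 23, Helix), (x2, 40, Argo), (x2, 40, Helix)}

{(k2, 33, Argo), (qa, 10, Echo), (qa, 10, Gamma), (qa, 23, Echo), (qa, 23, Gamma), (x2, 23, Argo), (x2, 23, Helix), (x2, 40, Argo), (x2, 40, Helix)}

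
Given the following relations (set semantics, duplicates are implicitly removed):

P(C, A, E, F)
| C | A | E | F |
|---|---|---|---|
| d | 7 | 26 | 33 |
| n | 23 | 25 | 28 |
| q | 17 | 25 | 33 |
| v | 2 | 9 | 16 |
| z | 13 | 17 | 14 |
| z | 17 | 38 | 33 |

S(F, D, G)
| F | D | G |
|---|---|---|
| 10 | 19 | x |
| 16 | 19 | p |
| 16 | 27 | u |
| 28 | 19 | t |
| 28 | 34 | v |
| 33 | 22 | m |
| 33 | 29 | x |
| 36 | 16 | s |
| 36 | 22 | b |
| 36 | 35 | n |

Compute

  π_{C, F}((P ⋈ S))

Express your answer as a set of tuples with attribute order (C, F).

P ⋈ S (natural join on F): {(d, 7, 26, 33, 22, m), (d, 7, 26, 33, 29, x), (n, 23, 25, 28, 19, t), (n, 23, 25, 28, 34, v), (q, 17, 25, 33, 22, m), (q, 17, 25, 33, 29, x), (v, 2, 9, 16, 19, p), (v, 2, 9, 16, 27, u), (z, 17, 38, 33, 22, m), (z, 17, 38, 33, 29, x)}
π_{C, F} gives {(d, 33), (n, 28), (q, 33), (v, 16), (z, 33)} (5 duplicate(s) eliminated).

{(d, 33), (n, 28), (q, 33), (v, 16), (z, 33)}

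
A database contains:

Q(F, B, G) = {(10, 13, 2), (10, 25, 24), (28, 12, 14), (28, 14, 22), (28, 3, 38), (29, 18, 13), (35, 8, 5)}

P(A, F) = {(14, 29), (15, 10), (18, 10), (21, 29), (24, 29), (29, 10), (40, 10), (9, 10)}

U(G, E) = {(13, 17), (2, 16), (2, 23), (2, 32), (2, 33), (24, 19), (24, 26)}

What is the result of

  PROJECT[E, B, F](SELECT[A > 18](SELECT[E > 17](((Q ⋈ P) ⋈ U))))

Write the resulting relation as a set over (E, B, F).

{(19, 25, 10), (23, 13, 10), (26, 25, 10), (32, 13, 10), (33, 13, 10)}

Joining Q and P on F yields {(10, 13, 2, 15), (10, 13, 2, 18), (10, 13, 2, 29), (10, 13, 2, 40), (10, 13, 2, 9), (10, 25, 24, 15), (10, 25, 24, 18), (10, 25, 24, 29), (10, 25, 24, 40), (10, 25, 24, 9), (29, 18, 13, 14), (29, 18, 13, 21), (29, 18, 13, 24)}.
Joining (Q ⋈ P) and U on G yields {(10, 13, 2, 15, 16), (10, 13, 2, 15, 23), (10, 13, 2, 15, 32), (10, 13, 2, 15, 33), (10, 13, 2, 18, 16), (10, 13, 2, 18, 23), (10, 13, 2, 18, 32), (10, 13, 2, 18, 33), (10, 13, 2, 29, 16), (10, 13, 2, 29, 23), (10, 13, 2, 29, 32), (10, 13, 2, 29, 33), (10, 13, 2, 40, 16), (10, 13, 2, 40, 23), (10, 13, 2, 40, 32), (10, 13, 2, 40, 33), (10, 13, 2, 9, 16), (10, 13, 2, 9, 23), (10, 13, 2, 9, 32), (10, 13, 2, 9, 33), (10, 25, 24, 15, 19), (10, 25, 24, 15, 26), (10, 25, 24, 18, 19), (10, 25, 24, 18, 26), (10, 25, 24, 29, 19), (10, 25, 24, 29, 26), (10, 25, 24, 40, 19), (10, 25, 24, 40, 26), (10, 25, 24, 9, 19), (10, 25, 24, 9, 26), (29, 18, 13, 14, 17), (29, 18, 13, 21, 17), (29, 18, 13, 24, 17)}.
Selection E > 17: {(10, 13, 2, 15, 23), (10, 13, 2, 15, 32), (10, 13, 2, 15, 33), (10, 13, 2, 18, 23), (10, 13, 2, 18, 32), (10, 13, 2, 18, 33), (10, 13, 2, 29, 23), (10, 13, 2, 29, 32), (10, 13, 2, 29, 33), (10, 13, 2, 40, 23), (10, 13, 2, 40, 32), (10, 13, 2, 40, 33), (10, 13, 2, 9, 23), (10, 13, 2, 9, 32), (10, 13, 2, 9, 33), (10, 25, 24, 15, 19), (10, 25, 24, 15, 26), (10, 25, 24, 18, 19), (10, 25, 24, 18, 26), (10, 25, 24, 29, 19), (10, 25, 24, 29, 26), (10, 25, 24, 40, 19), (10, 25, 24, 40, 26), (10, 25, 24, 9, 19), (10, 25, 24, 9, 26)}
Selection A > 18: {(10, 13, 2, 29, 23), (10, 13, 2, 29, 32), (10, 13, 2, 29, 33), (10, 13, 2, 40, 23), (10, 13, 2, 40, 32), (10, 13, 2, 40, 33), (10, 25, 24, 29, 19), (10, 25, 24, 29, 26), (10, 25, 24, 40, 19), (10, 25, 24, 40, 26)}
Projecting to E, B, F (5 duplicate(s) eliminated): {(19, 25, 10), (23, 13, 10), (26, 25, 10), (32, 13, 10), (33, 13, 10)}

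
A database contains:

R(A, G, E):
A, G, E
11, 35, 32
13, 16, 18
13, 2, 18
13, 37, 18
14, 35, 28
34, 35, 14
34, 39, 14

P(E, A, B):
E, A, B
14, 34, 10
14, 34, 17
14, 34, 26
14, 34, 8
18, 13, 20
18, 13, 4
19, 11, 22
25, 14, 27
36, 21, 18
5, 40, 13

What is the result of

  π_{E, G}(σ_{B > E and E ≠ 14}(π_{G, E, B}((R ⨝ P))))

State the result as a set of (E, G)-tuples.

{(18, 16), (18, 2), (18, 37)}

Joining R and P on A, E yields {(13, 16, 18, 20), (13, 16, 18, 4), (13, 2, 18, 20), (13, 2, 18, 4), (13, 37, 18, 20), (13, 37, 18, 4), (34, 35, 14, 10), (34, 35, 14, 17), (34, 35, 14, 26), (34, 35, 14, 8), (34, 39, 14, 10), (34, 39, 14, 17), (34, 39, 14, 26), (34, 39, 14, 8)}.
π_{G, E, B} gives {(16, 18, 20), (16, 18, 4), (2, 18, 20), (2, 18, 4), (35, 14, 10), (35, 14, 17), (35, 14, 26), (35, 14, 8), (37, 18, 20), (37, 18, 4), (39, 14, 10), (39, 14, 17), (39, 14, 26), (39, 14, 8)}.
Selection B > E and E ≠ 14: {(16, 18, 20), (2, 18, 20), (37, 18, 20)}
π_{E, G} gives {(18, 16), (18, 2), (18, 37)}.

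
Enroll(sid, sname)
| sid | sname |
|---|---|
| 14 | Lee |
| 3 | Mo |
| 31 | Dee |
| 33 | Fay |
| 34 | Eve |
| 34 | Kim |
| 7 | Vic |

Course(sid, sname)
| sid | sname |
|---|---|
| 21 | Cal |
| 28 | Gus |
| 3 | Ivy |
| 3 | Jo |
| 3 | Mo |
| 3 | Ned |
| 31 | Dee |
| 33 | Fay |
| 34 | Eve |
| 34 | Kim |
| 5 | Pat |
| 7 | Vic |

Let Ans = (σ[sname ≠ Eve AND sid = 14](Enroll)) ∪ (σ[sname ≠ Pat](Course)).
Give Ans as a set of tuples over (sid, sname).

Selection sname ≠ Eve AND sid = 14: {(14, Lee)}
Selection sname ≠ Pat: {(21, Cal), (28, Gus), (3, Ivy), (3, Jo), (3, Mo), (3, Ned), (31, Dee), (33, Fay), (34, Eve), (34, Kim), (7, Vic)}
Set union of the two operands is {(14, Lee), (21, Cal), (28, Gus), (3, Ivy), (3, Jo), (3, Mo), (3, Ned), (31, Dee), (33, Fay), (34, Eve), (34, Kim), (7, Vic)}.

{(14, Lee), (21, Cal), (28, Gus), (3, Ivy), (3, Jo), (3, Mo), (3, Ned), (31, Dee), (33, Fay), (34, Eve), (34, Kim), (7, Vic)}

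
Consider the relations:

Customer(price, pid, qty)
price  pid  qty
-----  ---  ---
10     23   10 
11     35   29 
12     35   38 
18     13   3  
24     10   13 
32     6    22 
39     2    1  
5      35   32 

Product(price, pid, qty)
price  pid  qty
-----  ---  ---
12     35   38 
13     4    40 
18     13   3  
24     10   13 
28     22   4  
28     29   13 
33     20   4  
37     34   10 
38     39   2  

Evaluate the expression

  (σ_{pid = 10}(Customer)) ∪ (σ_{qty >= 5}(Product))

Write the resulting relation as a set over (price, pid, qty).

Selection pid = 10: {(24, 10, 13)}
Selection qty >= 5: {(12, 35, 38), (13, 4, 40), (24, 10, 13), (28, 29, 13), (37, 34, 10)}
Union: {(24, 10, 13)} with {(12, 35, 38), (13, 4, 40), (24, 10, 13), (28, 29, 13), (37, 34, 10)} → {(12, 35, 38), (13, 4, 40), (24, 10, 13), (28, 29, 13), (37, 34, 10)}

{(12, 35, 38), (13, 4, 40), (24, 10, 13), (28, 29, 13), (37, 34, 10)}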